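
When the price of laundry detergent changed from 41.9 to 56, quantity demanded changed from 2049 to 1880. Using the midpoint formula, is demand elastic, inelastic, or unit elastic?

inelastic

Arc ε ≈ -0.299.
|ε| = 0.30 < 1.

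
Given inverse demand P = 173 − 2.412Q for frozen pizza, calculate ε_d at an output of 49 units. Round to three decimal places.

-0.464

At Q = 49, P = 173 − 2.412(49) = 54.81.
dP/dQ = −2.412, so dQ/dP = 1/(−2.412) = -0.415.
ε = (dQ/dP)(P/Q) = (-0.415)(54.81/49).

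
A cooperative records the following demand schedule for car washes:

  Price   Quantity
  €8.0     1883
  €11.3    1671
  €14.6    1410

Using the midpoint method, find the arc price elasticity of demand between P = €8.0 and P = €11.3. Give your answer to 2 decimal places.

At P = 8.0, Q = 1883; at P = 11.3, Q = 1671.
ΔQ = -212, ΔP = 3.3. Midpoints: P̄ = 9.65, Q̄ = 1777.0.
ε = (ΔQ/ΔP)(P̄/Q̄) = (-212/3.3)(9.65/1777.0).

-0.35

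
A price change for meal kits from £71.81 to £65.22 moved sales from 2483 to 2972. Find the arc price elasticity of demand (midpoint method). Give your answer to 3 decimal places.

-1.864

ΔQ = 2972 − 2483 = 489; ΔP = 65.22 − 71.81 = -6.59.
Midpoints: P̄ = 68.52, Q̄ = 2727.5.
ε = (ΔQ/ΔP)(P̄/Q̄) = (489/-6.59)(68.52/2727.5).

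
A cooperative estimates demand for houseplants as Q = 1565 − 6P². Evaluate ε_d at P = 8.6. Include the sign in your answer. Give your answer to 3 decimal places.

-0.792

At P = 8.6, Q = 1121.240.
dQ/dP = −12P = -103.200.
ε = (dQ/dP)(P/Q) = (-103.200)(8.6/1121.240).
|ε| < 1, so demand is inelastic at this price.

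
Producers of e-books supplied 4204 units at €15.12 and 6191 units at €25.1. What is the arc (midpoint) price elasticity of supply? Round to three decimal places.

0.770

ΔQ = 6191 − 4204 = 1987; ΔP = 25.1 − 15.12 = 9.98.
Midpoints: P̄ = 20.11, Q̄ = 5197.5.
ε_s = (ΔQ/ΔP)(P̄/Q̄) = (1987/9.98)(20.11/5197.5).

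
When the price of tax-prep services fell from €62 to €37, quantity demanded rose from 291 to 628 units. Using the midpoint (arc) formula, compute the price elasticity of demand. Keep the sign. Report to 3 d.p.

-1.452

ΔQ = 628 − 291 = 337; ΔP = 37 − 62 = -25.
Midpoints: P̄ = 49.50, Q̄ = 459.5.
ε = (ΔQ/ΔP)(P̄/Q̄) = (337/-25)(49.50/459.5).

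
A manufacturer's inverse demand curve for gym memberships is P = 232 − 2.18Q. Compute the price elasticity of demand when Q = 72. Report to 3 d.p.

-0.478

At Q = 72, P = 232 − 2.18(72) = 75.04.
dP/dQ = −2.18, so dQ/dP = 1/(−2.18) = -0.459.
ε = (dQ/dP)(P/Q) = (-0.459)(75.04/72).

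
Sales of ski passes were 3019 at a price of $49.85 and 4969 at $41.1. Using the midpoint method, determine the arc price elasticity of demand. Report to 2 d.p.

ΔQ = 4969 − 3019 = 1950; ΔP = 41.1 − 49.85 = -8.75.
Midpoints: P̄ = 45.48, Q̄ = 3994.0.
ε = (ΔQ/ΔP)(P̄/Q̄) = (1950/-8.75)(45.48/3994.0).

-2.54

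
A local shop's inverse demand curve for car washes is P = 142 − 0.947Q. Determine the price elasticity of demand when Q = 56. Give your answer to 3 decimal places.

-1.678

At Q = 56, P = 142 − 0.947(56) = 88.97.
dP/dQ = −0.947, so dQ/dP = 1/(−0.947) = -1.056.
ε = (dQ/dP)(P/Q) = (-1.056)(88.97/56).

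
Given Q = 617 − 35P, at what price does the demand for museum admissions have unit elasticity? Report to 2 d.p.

For linear demand Q = a − bP, ε = −bP/(a − bP). |ε| = 1 when bP = a − bP, i.e. P = a/(2b).
P = 617/(2·35) = 617/70 = 8.8143.

8.81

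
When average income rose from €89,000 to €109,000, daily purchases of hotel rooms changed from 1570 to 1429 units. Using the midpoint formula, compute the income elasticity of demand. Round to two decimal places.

ΔQ = -141, ΔI = 20000. Midpoints: Ī = 99,000, Q̄ = 1499.5.
ε_I = (ΔQ/ΔI)(Ī/Q̄) = (-141/20000)(99000/1499.5).

-0.47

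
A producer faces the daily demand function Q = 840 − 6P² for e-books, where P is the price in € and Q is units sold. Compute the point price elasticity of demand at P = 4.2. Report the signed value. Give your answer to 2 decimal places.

At P = 4.2, Q = 734.160.
dQ/dP = −12P = -50.400.
ε = (dQ/dP)(P/Q) = (-50.400)(4.2/734.160).

-0.29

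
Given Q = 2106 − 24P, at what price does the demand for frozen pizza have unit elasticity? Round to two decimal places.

For linear demand Q = a − bP, ε = −bP/(a − bP). |ε| = 1 when bP = a − bP, i.e. P = a/(2b).
P = 2106/(2·24) = 2106/48 = 43.8750.

43.88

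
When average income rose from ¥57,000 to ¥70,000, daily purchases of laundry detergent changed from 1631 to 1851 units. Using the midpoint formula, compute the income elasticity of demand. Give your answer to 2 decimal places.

0.62

ΔQ = 220, ΔI = 13000. Midpoints: Ī = 63,500, Q̄ = 1741.0.
ε_I = (ΔQ/ΔI)(Ī/Q̄) = (220/13000)(63500/1741.0).
ε_I > 0, so the good is normal.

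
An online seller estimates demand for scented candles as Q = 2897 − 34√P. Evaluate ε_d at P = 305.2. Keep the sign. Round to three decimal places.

At P = 305.2, Q = 2303.021.
dQ/dP = −34/(2√P) = -0.973.
ε = (dQ/dP)(P/Q) = (-0.973)(305.2/2303.021).
|ε| < 1, so demand is inelastic at this price.

-0.129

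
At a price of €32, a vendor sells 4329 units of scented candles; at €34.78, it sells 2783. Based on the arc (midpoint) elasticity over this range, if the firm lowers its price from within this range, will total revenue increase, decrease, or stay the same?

Arc ε = (-1546/2.78)(33.39/3556.0) ≈ -5.222.
|ε| = 5.22 > 1, so demand is elastic. A price cut therefore raises total revenue.

increase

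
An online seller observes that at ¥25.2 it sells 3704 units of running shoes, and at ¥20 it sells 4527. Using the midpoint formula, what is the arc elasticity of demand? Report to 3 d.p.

ΔQ = 4527 − 3704 = 823; ΔP = 20 − 25.2 = -5.2.
Midpoints: P̄ = 22.60, Q̄ = 4115.5.
ε = (ΔQ/ΔP)(P̄/Q̄) = (823/-5.2)(22.60/4115.5).

-0.869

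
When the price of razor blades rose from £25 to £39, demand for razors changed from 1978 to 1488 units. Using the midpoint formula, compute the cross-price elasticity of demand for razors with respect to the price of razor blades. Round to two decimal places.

-0.65

ΔQ_x = 1488 − 1978 = -490; ΔP_y = 39 − 25 = 14.
Midpoints: P̄_y = 32.00, Q̄_x = 1733.0.
ε_xy = (ΔQ_x/ΔP_y)(P̄_y/Q̄_x) = (-490/14)(32.00/1733.0).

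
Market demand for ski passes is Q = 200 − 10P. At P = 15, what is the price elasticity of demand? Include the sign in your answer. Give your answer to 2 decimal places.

At P = 15, Q = 50.
dQ/dP = −10.
ε = (dQ/dP)(P/Q) = (-10)(15/50).

-3.00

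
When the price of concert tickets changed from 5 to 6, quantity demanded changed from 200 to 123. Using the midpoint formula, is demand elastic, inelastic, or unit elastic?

Arc ε ≈ -2.622.
|ε| = 2.62 > 1.

elastic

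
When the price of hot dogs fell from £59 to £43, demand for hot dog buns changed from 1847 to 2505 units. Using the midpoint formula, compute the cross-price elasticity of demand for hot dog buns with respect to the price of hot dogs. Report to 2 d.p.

ΔQ_x = 2505 − 1847 = 658; ΔP_y = 43 − 59 = -16.
Midpoints: P̄_y = 51.00, Q̄_x = 2176.0.
ε_xy = (ΔQ_x/ΔP_y)(P̄_y/Q̄_x) = (658/-16)(51.00/2176.0).

-0.96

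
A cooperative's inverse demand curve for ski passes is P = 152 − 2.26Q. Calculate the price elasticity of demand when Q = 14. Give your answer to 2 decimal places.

At Q = 14, P = 152 − 2.26(14) = 120.36.
dP/dQ = −2.26, so dQ/dP = 1/(−2.26) = -0.442.
ε = (dQ/dP)(P/Q) = (-0.442)(120.36/14).

-3.80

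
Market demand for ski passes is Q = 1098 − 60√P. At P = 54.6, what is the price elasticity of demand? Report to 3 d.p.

-0.339

At P = 54.6, Q = 654.649.
dQ/dP = −60/(2√P) = -4.060.
ε = (dQ/dP)(P/Q) = (-4.060)(54.6/654.649).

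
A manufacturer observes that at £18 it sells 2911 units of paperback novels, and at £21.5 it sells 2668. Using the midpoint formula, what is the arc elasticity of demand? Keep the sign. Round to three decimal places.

ΔQ = 2668 − 2911 = -243; ΔP = 21.5 − 18 = 3.5.
Midpoints: P̄ = 19.75, Q̄ = 2789.5.
ε = (ΔQ/ΔP)(P̄/Q̄) = (-243/3.5)(19.75/2789.5).

-0.492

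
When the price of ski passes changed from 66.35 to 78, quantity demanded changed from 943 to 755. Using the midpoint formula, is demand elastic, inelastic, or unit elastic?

elastic

Arc ε ≈ -1.372.
|ε| = 1.37 > 1.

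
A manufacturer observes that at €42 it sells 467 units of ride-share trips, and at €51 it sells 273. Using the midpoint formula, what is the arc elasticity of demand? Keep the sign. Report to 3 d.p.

ΔQ = 273 − 467 = -194; ΔP = 51 − 42 = 9.
Midpoints: P̄ = 46.50, Q̄ = 370.0.
ε = (ΔQ/ΔP)(P̄/Q̄) = (-194/9)(46.50/370.0).

-2.709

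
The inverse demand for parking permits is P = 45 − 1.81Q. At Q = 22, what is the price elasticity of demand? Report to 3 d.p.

At Q = 22, P = 45 − 1.81(22) = 5.18.
dP/dQ = −1.81, so dQ/dP = 1/(−1.81) = -0.552.
ε = (dQ/dP)(P/Q) = (-0.552)(5.18/22).

-0.130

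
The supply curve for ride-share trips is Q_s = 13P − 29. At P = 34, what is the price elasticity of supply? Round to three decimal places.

1.070

At P = 34, Q_s = 413.
dQ_s/dP = 13.
ε_s = (dQ_s/dP)(P/Q_s) = (13)(34/413).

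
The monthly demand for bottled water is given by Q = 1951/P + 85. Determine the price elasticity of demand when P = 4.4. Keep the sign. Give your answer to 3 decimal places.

-0.839

At P = 4.4, Q = 528.409.
dQ/dP = −1951/P² = -100.775.
ε = (dQ/dP)(P/Q) = (-100.775)(4.4/528.409).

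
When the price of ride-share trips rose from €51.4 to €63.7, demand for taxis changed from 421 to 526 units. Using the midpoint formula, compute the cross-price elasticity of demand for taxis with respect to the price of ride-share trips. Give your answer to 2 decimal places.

1.04

ΔQ_x = 526 − 421 = 105; ΔP_y = 63.7 − 51.4 = 12.3.
Midpoints: P̄_y = 57.55, Q̄_x = 473.5.
ε_xy = (ΔQ_x/ΔP_y)(P̄_y/Q̄_x) = (105/12.3)(57.55/473.5).
ε_xy > 0, so the goods are substitutes.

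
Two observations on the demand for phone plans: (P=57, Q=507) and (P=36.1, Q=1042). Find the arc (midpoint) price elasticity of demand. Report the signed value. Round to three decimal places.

-1.539

ΔQ = 1042 − 507 = 535; ΔP = 36.1 − 57 = -20.9.
Midpoints: P̄ = 46.55, Q̄ = 774.5.
ε = (ΔQ/ΔP)(P̄/Q̄) = (535/-20.9)(46.55/774.5).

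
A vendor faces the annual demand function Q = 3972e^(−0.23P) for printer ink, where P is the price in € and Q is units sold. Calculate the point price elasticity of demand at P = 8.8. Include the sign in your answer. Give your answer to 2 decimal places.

-2.02

At P = 8.8, Q = 524.804.
dQ/dP = −0.23·3972e^(−0.23P) = −0.23Q = -120.705.
ε = (dQ/dP)(P/Q) = (-120.705)(8.8/524.804).
|ε| > 1, so demand is elastic at this price.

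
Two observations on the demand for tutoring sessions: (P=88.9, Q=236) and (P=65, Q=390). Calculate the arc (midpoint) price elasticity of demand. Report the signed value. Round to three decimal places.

ΔQ = 390 − 236 = 154; ΔP = 65 − 88.9 = -23.9.
Midpoints: P̄ = 76.95, Q̄ = 313.0.
ε = (ΔQ/ΔP)(P̄/Q̄) = (154/-23.9)(76.95/313.0).

-1.584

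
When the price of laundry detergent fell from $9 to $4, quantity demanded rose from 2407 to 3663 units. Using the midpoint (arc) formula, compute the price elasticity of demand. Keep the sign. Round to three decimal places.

ΔQ = 3663 − 2407 = 1256; ΔP = 4 − 9 = -5.
Midpoints: P̄ = 6.50, Q̄ = 3035.0.
ε = (ΔQ/ΔP)(P̄/Q̄) = (1256/-5)(6.50/3035.0).

-0.538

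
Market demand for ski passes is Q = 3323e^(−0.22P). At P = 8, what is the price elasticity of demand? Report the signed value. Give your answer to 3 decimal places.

At P = 8, Q = 571.705.
dQ/dP = −0.22·3323e^(−0.22P) = −0.22Q = -125.775.
ε = (dQ/dP)(P/Q) = (-125.775)(8/571.705).
|ε| > 1, so demand is elastic at this price.

-1.760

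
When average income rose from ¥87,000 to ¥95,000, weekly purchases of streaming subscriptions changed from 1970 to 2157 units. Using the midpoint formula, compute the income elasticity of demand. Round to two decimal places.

1.03

ΔQ = 187, ΔI = 8000. Midpoints: Ī = 91,000, Q̄ = 2063.5.
ε_I = (ΔQ/ΔI)(Ī/Q̄) = (187/8000)(91000/2063.5).
ε_I > 0, so the good is normal.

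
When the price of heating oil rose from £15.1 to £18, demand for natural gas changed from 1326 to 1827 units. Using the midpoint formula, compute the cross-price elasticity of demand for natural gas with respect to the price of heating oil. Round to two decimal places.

1.81

ΔQ_x = 1827 − 1326 = 501; ΔP_y = 18 − 15.1 = 2.9.
Midpoints: P̄_y = 16.55, Q̄_x = 1576.5.
ε_xy = (ΔQ_x/ΔP_y)(P̄_y/Q̄_x) = (501/2.9)(16.55/1576.5).
ε_xy > 0, so the goods are substitutes.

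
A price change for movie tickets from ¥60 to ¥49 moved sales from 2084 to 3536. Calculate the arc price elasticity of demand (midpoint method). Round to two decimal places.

-2.56

ΔQ = 3536 − 2084 = 1452; ΔP = 49 − 60 = -11.
Midpoints: P̄ = 54.50, Q̄ = 2810.0.
ε = (ΔQ/ΔP)(P̄/Q̄) = (1452/-11)(54.50/2810.0).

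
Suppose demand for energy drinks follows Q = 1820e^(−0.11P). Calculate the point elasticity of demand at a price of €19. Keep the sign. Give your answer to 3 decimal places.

-2.090

At P = 19, Q = 225.111.
dQ/dP = −0.11·1820e^(−0.11P) = −0.11Q = -24.762.
ε = (dQ/dP)(P/Q) = (-24.762)(19/225.111).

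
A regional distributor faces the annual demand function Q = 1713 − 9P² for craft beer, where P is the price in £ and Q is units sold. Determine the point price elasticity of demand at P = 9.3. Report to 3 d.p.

At P = 9.3, Q = 934.590.
dQ/dP = −18P = -167.400.
ε = (dQ/dP)(P/Q) = (-167.400)(9.3/934.590).

-1.666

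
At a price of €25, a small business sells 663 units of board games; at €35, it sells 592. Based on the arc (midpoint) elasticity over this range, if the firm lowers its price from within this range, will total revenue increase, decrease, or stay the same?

decrease

Arc ε = (-71/10)(30.00/627.5) ≈ -0.339.
|ε| = 0.34 < 1, so demand is inelastic. A price cut therefore reduces total revenue.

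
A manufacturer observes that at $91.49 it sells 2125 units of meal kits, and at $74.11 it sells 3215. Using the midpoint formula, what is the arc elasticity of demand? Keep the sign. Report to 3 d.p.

-1.945

ΔQ = 3215 − 2125 = 1090; ΔP = 74.11 − 91.49 = -17.38.
Midpoints: P̄ = 82.80, Q̄ = 2670.0.
ε = (ΔQ/ΔP)(P̄/Q̄) = (1090/-17.38)(82.80/2670.0).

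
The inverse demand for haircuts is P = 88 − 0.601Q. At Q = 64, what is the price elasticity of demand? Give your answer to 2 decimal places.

-1.29

At Q = 64, P = 88 − 0.601(64) = 49.54.
dP/dQ = −0.601, so dQ/dP = 1/(−0.601) = -1.664.
ε = (dQ/dP)(P/Q) = (-1.664)(49.54/64).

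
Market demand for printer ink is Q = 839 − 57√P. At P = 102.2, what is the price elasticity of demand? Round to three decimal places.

At P = 102.2, Q = 262.764.
dQ/dP = −57/(2√P) = -2.819.
ε = (dQ/dP)(P/Q) = (-2.819)(102.2/262.764).

-1.096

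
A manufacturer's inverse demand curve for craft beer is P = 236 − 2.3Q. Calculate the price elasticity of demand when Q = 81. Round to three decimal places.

-0.267

At Q = 81, P = 236 − 2.3(81) = 49.70.
dP/dQ = −2.3, so dQ/dP = 1/(−2.3) = -0.435.
ε = (dQ/dP)(P/Q) = (-0.435)(49.70/81).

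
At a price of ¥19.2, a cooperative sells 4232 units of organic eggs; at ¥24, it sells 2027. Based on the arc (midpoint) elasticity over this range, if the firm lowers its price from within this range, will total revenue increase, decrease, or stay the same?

Arc ε = (-2205/4.8)(21.60/3129.5) ≈ -3.171.
|ε| = 3.17 > 1, so demand is elastic. A price cut therefore raises total revenue.

increase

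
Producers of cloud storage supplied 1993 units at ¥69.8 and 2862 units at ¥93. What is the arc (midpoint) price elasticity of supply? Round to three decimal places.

1.256

ΔQ = 2862 − 1993 = 869; ΔP = 93 − 69.8 = 23.2.
Midpoints: P̄ = 81.40, Q̄ = 2427.5.
ε_s = (ΔQ/ΔP)(P̄/Q̄) = (869/23.2)(81.40/2427.5).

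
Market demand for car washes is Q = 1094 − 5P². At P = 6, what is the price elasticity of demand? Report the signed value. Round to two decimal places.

-0.39

At P = 6, Q = 914.
dQ/dP = −10P = -60.
ε = (dQ/dP)(P/Q) = (-60)(6/914).
|ε| < 1, so demand is inelastic at this price.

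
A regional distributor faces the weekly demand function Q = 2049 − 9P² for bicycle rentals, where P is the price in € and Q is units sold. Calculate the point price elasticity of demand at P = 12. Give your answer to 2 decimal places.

-3.44

At P = 12, Q = 753.
dQ/dP = −18P = -216.
ε = (dQ/dP)(P/Q) = (-216)(12/753).
|ε| > 1, so demand is elastic at this price.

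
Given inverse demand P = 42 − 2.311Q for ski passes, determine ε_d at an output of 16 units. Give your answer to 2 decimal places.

-0.14

At Q = 16, P = 42 − 2.311(16) = 5.02.
dP/dQ = −2.311, so dQ/dP = 1/(−2.311) = -0.433.
ε = (dQ/dP)(P/Q) = (-0.433)(5.02/16).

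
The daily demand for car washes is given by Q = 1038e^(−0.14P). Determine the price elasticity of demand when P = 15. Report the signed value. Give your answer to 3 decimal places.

-2.100

At P = 15, Q = 127.110.
dQ/dP = −0.14·1038e^(−0.14P) = −0.14Q = -17.795.
ε = (dQ/dP)(P/Q) = (-17.795)(15/127.110).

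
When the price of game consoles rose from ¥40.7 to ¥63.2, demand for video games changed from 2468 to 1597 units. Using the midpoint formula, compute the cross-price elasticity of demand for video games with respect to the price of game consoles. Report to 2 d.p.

-0.99

ΔQ_x = 1597 − 2468 = -871; ΔP_y = 63.2 − 40.7 = 22.5.
Midpoints: P̄_y = 51.95, Q̄_x = 2032.5.
ε_xy = (ΔQ_x/ΔP_y)(P̄_y/Q̄_x) = (-871/22.5)(51.95/2032.5).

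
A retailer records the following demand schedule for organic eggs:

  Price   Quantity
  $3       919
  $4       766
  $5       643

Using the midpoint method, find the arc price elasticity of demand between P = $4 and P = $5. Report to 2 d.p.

At P = 4, Q = 766; at P = 5, Q = 643.
ΔQ = -123, ΔP = 1. Midpoints: P̄ = 4.50, Q̄ = 704.5.
ε = (ΔQ/ΔP)(P̄/Q̄) = (-123/1)(4.50/704.5).

-0.79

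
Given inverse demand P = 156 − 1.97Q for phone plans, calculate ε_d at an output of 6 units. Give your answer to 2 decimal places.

-12.20

At Q = 6, P = 156 − 1.97(6) = 144.18.
dP/dQ = −1.97, so dQ/dP = 1/(−1.97) = -0.508.
ε = (dQ/dP)(P/Q) = (-0.508)(144.18/6).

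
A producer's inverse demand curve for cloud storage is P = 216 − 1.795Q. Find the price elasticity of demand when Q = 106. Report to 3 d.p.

At Q = 106, P = 216 − 1.795(106) = 25.73.
dP/dQ = −1.795, so dQ/dP = 1/(−1.795) = -0.557.
ε = (dQ/dP)(P/Q) = (-0.557)(25.73/106).

-0.135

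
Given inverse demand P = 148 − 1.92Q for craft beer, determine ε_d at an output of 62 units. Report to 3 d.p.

At Q = 62, P = 148 − 1.92(62) = 28.96.
dP/dQ = −1.92, so dQ/dP = 1/(−1.92) = -0.521.
ε = (dQ/dP)(P/Q) = (-0.521)(28.96/62).

-0.243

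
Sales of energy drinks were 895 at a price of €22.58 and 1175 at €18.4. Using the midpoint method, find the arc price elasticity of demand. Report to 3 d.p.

-1.326

ΔQ = 1175 − 895 = 280; ΔP = 18.4 − 22.58 = -4.18.
Midpoints: P̄ = 20.49, Q̄ = 1035.0.
ε = (ΔQ/ΔP)(P̄/Q̄) = (280/-4.18)(20.49/1035.0).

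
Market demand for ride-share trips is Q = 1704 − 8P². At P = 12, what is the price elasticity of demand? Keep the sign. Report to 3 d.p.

At P = 12, Q = 552.
dQ/dP = −16P = -192.
ε = (dQ/dP)(P/Q) = (-192)(12/552).

-4.174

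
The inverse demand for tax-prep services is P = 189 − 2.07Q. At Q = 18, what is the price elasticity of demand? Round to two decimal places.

-4.07

At Q = 18, P = 189 − 2.07(18) = 151.74.
dP/dQ = −2.07, so dQ/dP = 1/(−2.07) = -0.483.
ε = (dQ/dP)(P/Q) = (-0.483)(151.74/18).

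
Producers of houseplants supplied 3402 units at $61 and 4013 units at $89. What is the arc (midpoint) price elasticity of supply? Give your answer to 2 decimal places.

0.44

ΔQ = 4013 − 3402 = 611; ΔP = 89 − 61 = 28.
Midpoints: P̄ = 75.00, Q̄ = 3707.5.
ε_s = (ΔQ/ΔP)(P̄/Q̄) = (611/28)(75.00/3707.5).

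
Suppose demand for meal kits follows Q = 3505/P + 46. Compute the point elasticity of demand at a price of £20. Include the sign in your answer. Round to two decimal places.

At P = 20, Q = 221.250.
dQ/dP = −3505/P² = -8.762.
ε = (dQ/dP)(P/Q) = (-8.762)(20/221.250).

-0.79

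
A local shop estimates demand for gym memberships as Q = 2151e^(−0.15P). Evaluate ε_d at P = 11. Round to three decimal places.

-1.650

At P = 11, Q = 413.099.
dQ/dP = −0.15·2151e^(−0.15P) = −0.15Q = -61.965.
ε = (dQ/dP)(P/Q) = (-61.965)(11/413.099).
|ε| > 1, so demand is elastic at this price.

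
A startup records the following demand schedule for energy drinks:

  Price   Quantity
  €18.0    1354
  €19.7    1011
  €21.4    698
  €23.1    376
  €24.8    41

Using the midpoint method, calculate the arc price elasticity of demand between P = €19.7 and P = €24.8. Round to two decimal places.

At P = 19.7, Q = 1011; at P = 24.8, Q = 41.
ΔQ = -970, ΔP = 5.1. Midpoints: P̄ = 22.25, Q̄ = 526.0.
ε = (ΔQ/ΔP)(P̄/Q̄) = (-970/5.1)(22.25/526.0).

-8.05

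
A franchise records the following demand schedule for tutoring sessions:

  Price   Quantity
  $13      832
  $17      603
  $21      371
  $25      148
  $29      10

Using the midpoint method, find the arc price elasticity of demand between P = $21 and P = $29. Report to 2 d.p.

-5.92

At P = 21, Q = 371; at P = 29, Q = 10.
ΔQ = -361, ΔP = 8. Midpoints: P̄ = 25.00, Q̄ = 190.5.
ε = (ΔQ/ΔP)(P̄/Q̄) = (-361/8)(25.00/190.5).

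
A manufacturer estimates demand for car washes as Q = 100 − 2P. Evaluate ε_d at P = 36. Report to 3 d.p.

-2.571

At P = 36, Q = 28.
dQ/dP = −2.
ε = (dQ/dP)(P/Q) = (-2)(36/28).
|ε| > 1, so demand is elastic at this price.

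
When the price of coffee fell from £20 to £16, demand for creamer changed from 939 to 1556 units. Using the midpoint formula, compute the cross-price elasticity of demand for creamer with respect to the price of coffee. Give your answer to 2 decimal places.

ΔQ_x = 1556 − 939 = 617; ΔP_y = 16 − 20 = -4.
Midpoints: P̄_y = 18.00, Q̄_x = 1247.5.
ε_xy = (ΔQ_x/ΔP_y)(P̄_y/Q̄_x) = (617/-4)(18.00/1247.5).
ε_xy < 0, so the goods are complements.

-2.23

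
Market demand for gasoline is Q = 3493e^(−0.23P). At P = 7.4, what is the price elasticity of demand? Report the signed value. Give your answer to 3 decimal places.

-1.702

At P = 7.4, Q = 636.839.
dQ/dP = −0.23·3493e^(−0.23P) = −0.23Q = -146.473.
ε = (dQ/dP)(P/Q) = (-146.473)(7.4/636.839).
|ε| > 1, so demand is elastic at this price.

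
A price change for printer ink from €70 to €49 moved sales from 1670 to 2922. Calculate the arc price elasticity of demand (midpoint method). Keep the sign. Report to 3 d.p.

-1.545

ΔQ = 2922 − 1670 = 1252; ΔP = 49 − 70 = -21.
Midpoints: P̄ = 59.50, Q̄ = 2296.0.
ε = (ΔQ/ΔP)(P̄/Q̄) = (1252/-21)(59.50/2296.0).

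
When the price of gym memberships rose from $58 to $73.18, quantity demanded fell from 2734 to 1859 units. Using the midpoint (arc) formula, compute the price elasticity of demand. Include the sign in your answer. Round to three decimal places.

ΔQ = 1859 − 2734 = -875; ΔP = 73.18 − 58 = 15.18.
Midpoints: P̄ = 65.59, Q̄ = 2296.5.
ε = (ΔQ/ΔP)(P̄/Q̄) = (-875/15.18)(65.59/2296.5).

-1.646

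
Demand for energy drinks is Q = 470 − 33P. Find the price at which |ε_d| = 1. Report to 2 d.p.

7.12

For linear demand Q = a − bP, ε = −bP/(a − bP). |ε| = 1 when bP = a − bP, i.e. P = a/(2b).
P = 470/(2·33) = 470/66 = 7.1212.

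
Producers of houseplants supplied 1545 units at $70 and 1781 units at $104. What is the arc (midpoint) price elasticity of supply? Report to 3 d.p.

0.363

ΔQ = 1781 − 1545 = 236; ΔP = 104 − 70 = 34.
Midpoints: P̄ = 87.00, Q̄ = 1663.0.
ε_s = (ΔQ/ΔP)(P̄/Q̄) = (236/34)(87.00/1663.0).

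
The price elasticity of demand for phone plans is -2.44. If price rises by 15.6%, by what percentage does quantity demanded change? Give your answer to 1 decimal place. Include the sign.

-38.1%

%ΔQ ≈ ε × %ΔP = (-2.44)(15.6%) = -38.06%.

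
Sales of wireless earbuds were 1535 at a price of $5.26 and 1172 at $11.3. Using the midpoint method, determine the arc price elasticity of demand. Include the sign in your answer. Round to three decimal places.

ΔQ = 1172 − 1535 = -363; ΔP = 11.3 − 5.26 = 6.04.
Midpoints: P̄ = 8.28, Q̄ = 1353.5.
ε = (ΔQ/ΔP)(P̄/Q̄) = (-363/6.04)(8.28/1353.5).

-0.368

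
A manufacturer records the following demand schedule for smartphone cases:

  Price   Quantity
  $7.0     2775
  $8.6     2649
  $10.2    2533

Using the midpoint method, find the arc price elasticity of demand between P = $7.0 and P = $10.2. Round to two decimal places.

At P = 7.0, Q = 2775; at P = 10.2, Q = 2533.
ΔQ = -242, ΔP = 3.2. Midpoints: P̄ = 8.60, Q̄ = 2654.0.
ε = (ΔQ/ΔP)(P̄/Q̄) = (-242/3.2)(8.60/2654.0).

-0.25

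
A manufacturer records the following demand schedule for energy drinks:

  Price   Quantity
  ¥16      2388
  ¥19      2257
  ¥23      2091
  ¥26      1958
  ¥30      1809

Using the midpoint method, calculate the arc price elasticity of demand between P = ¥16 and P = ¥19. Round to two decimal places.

-0.33

At P = 16, Q = 2388; at P = 19, Q = 2257.
ΔQ = -131, ΔP = 3. Midpoints: P̄ = 17.50, Q̄ = 2322.5.
ε = (ΔQ/ΔP)(P̄/Q̄) = (-131/3)(17.50/2322.5).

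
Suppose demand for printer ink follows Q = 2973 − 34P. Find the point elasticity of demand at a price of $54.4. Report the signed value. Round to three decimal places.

At P = 54.4, Q = 1123.400.
dQ/dP = −34.
ε = (dQ/dP)(P/Q) = (-34)(54.4/1123.400).
|ε| > 1, so demand is elastic at this price.

-1.646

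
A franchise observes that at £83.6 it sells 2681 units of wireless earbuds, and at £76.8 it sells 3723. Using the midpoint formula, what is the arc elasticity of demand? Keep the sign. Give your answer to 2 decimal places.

ΔQ = 3723 − 2681 = 1042; ΔP = 76.8 − 83.6 = -6.8.
Midpoints: P̄ = 80.20, Q̄ = 3202.0.
ε = (ΔQ/ΔP)(P̄/Q̄) = (1042/-6.8)(80.20/3202.0).

-3.84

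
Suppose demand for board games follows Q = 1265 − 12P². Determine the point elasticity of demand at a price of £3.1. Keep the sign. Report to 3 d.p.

At P = 3.1, Q = 1149.680.
dQ/dP = −24P = -74.400.
ε = (dQ/dP)(P/Q) = (-74.400)(3.1/1149.680).

-0.201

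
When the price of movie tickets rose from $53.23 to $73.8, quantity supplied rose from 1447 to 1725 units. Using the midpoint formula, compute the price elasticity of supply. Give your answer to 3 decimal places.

ΔQ = 1725 − 1447 = 278; ΔP = 73.8 − 53.23 = 20.57.
Midpoints: P̄ = 63.52, Q̄ = 1586.0.
ε_s = (ΔQ/ΔP)(P̄/Q̄) = (278/20.57)(63.52/1586.0).

0.541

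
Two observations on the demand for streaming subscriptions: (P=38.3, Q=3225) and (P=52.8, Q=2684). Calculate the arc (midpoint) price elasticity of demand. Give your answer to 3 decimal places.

-0.575

ΔQ = 2684 − 3225 = -541; ΔP = 52.8 − 38.3 = 14.5.
Midpoints: P̄ = 45.55, Q̄ = 2954.5.
ε = (ΔQ/ΔP)(P̄/Q̄) = (-541/14.5)(45.55/2954.5).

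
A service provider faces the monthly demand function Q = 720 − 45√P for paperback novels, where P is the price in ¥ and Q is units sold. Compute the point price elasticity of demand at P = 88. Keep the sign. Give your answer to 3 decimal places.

At P = 88, Q = 297.863.
dQ/dP = −45/(2√P) = -2.399.
ε = (dQ/dP)(P/Q) = (-2.399)(88/297.863).
|ε| < 1, so demand is inelastic at this price.

-0.709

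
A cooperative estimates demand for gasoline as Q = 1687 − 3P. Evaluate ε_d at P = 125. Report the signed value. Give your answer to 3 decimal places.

At P = 125, Q = 1312.
dQ/dP = −3.
ε = (dQ/dP)(P/Q) = (-3)(125/1312).

-0.286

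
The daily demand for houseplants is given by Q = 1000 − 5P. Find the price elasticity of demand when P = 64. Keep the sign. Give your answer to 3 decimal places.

-0.471

At P = 64, Q = 680.
dQ/dP = −5.
ε = (dQ/dP)(P/Q) = (-5)(64/680).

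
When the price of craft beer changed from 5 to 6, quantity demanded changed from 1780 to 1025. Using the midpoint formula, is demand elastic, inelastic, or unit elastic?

elastic

Arc ε ≈ -2.961.
|ε| = 2.96 > 1.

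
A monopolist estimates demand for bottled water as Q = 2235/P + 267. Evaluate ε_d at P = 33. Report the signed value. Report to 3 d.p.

-0.202

At P = 33, Q = 334.727.
dQ/dP = −2235/P² = -2.052.
ε = (dQ/dP)(P/Q) = (-2.052)(33/334.727).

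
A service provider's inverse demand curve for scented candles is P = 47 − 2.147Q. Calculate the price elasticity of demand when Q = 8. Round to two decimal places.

At Q = 8, P = 47 − 2.147(8) = 29.82.
dP/dQ = −2.147, so dQ/dP = 1/(−2.147) = -0.466.
ε = (dQ/dP)(P/Q) = (-0.466)(29.82/8).

-1.74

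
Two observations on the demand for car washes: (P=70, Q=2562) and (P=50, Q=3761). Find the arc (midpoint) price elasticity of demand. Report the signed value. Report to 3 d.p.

-1.138

ΔQ = 3761 − 2562 = 1199; ΔP = 50 − 70 = -20.
Midpoints: P̄ = 60.00, Q̄ = 3161.5.
ε = (ΔQ/ΔP)(P̄/Q̄) = (1199/-20)(60.00/3161.5).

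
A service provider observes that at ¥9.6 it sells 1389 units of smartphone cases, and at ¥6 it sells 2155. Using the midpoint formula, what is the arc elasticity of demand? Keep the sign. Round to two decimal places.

-0.94

ΔQ = 2155 − 1389 = 766; ΔP = 6 − 9.6 = -3.6.
Midpoints: P̄ = 7.80, Q̄ = 1772.0.
ε = (ΔQ/ΔP)(P̄/Q̄) = (766/-3.6)(7.80/1772.0).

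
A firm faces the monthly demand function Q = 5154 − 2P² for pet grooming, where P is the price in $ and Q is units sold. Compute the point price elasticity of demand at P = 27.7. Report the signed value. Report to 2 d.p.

At P = 27.7, Q = 3619.420.
dQ/dP = −4P = -110.800.
ε = (dQ/dP)(P/Q) = (-110.800)(27.7/3619.420).

-0.85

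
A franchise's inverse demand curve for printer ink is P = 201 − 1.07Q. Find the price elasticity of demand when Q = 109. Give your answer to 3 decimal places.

-0.723

At Q = 109, P = 201 − 1.07(109) = 84.37.
dP/dQ = −1.07, so dQ/dP = 1/(−1.07) = -0.935.
ε = (dQ/dP)(P/Q) = (-0.935)(84.37/109).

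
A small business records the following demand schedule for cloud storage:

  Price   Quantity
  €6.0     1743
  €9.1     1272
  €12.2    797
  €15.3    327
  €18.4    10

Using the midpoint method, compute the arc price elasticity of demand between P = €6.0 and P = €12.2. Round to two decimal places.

At P = 6.0, Q = 1743; at P = 12.2, Q = 797.
ΔQ = -946, ΔP = 6.2. Midpoints: P̄ = 9.10, Q̄ = 1270.0.
ε = (ΔQ/ΔP)(P̄/Q̄) = (-946/6.2)(9.10/1270.0).

-1.09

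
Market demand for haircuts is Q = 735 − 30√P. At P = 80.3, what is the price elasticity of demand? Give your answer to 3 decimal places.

At P = 80.3, Q = 466.169.
dQ/dP = −30/(2√P) = -1.674.
ε = (dQ/dP)(P/Q) = (-1.674)(80.3/466.169).

-0.288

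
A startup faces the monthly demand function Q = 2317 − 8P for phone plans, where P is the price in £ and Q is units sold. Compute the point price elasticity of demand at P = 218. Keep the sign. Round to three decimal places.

At P = 218, Q = 573.
dQ/dP = −8.
ε = (dQ/dP)(P/Q) = (-8)(218/573).

-3.044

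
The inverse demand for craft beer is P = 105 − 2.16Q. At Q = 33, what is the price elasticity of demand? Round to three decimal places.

At Q = 33, P = 105 − 2.16(33) = 33.72.
dP/dQ = −2.16, so dQ/dP = 1/(−2.16) = -0.463.
ε = (dQ/dP)(P/Q) = (-0.463)(33.72/33).

-0.473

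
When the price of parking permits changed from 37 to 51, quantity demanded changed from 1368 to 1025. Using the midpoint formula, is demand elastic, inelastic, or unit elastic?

Arc ε ≈ -0.901.
|ε| = 0.90 < 1.

inelastic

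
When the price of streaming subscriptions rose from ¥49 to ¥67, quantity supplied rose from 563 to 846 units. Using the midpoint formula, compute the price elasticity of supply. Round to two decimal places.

1.29

ΔQ = 846 − 563 = 283; ΔP = 67 − 49 = 18.
Midpoints: P̄ = 58.00, Q̄ = 704.5.
ε_s = (ΔQ/ΔP)(P̄/Q̄) = (283/18)(58.00/704.5).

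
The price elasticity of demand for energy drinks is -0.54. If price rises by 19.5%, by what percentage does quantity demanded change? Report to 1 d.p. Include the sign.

-10.5%

%ΔQ ≈ ε × %ΔP = (-0.54)(19.5%) = -10.53%.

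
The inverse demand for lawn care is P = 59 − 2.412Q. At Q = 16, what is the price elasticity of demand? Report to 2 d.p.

At Q = 16, P = 59 − 2.412(16) = 20.41.
dP/dQ = −2.412, so dQ/dP = 1/(−2.412) = -0.415.
ε = (dQ/dP)(P/Q) = (-0.415)(20.41/16).

-0.53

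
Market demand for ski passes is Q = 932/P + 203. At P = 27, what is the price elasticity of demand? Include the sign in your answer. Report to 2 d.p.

At P = 27, Q = 237.519.
dQ/dP = −932/P² = -1.278.
ε = (dQ/dP)(P/Q) = (-1.278)(27/237.519).

-0.15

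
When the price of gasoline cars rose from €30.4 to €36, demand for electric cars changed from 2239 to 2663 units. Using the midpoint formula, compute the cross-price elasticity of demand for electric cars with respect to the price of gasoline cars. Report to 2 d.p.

1.03

ΔQ_x = 2663 − 2239 = 424; ΔP_y = 36 − 30.4 = 5.6.
Midpoints: P̄_y = 33.20, Q̄_x = 2451.0.
ε_xy = (ΔQ_x/ΔP_y)(P̄_y/Q̄_x) = (424/5.6)(33.20/2451.0).
ε_xy > 0, so the goods are substitutes.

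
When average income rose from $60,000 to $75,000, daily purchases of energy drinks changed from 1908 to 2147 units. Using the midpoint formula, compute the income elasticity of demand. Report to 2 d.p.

ΔQ = 239, ΔI = 15000. Midpoints: Ī = 67,500, Q̄ = 2027.5.
ε_I = (ΔQ/ΔI)(Ī/Q̄) = (239/15000)(67500/2027.5).

0.53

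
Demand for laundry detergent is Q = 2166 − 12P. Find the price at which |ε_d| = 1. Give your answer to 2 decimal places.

For linear demand Q = a − bP, ε = −bP/(a − bP). |ε| = 1 when bP = a − bP, i.e. P = a/(2b).
P = 2166/(2·12) = 2166/24 = 90.2500.

90.25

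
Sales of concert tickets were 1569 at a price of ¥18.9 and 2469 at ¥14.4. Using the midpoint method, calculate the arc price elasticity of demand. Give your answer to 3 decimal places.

-1.649

ΔQ = 2469 − 1569 = 900; ΔP = 14.4 − 18.9 = -4.5.
Midpoints: P̄ = 16.65, Q̄ = 2019.0.
ε = (ΔQ/ΔP)(P̄/Q̄) = (900/-4.5)(16.65/2019.0).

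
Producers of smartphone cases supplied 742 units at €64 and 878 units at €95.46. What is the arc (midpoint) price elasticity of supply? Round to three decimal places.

ΔQ = 878 − 742 = 136; ΔP = 95.46 − 64 = 31.46.
Midpoints: P̄ = 79.73, Q̄ = 810.0.
ε_s = (ΔQ/ΔP)(P̄/Q̄) = (136/31.46)(79.73/810.0).

0.426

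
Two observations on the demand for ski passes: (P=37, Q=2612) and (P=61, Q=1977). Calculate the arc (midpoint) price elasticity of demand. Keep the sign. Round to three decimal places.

-0.565

ΔQ = 1977 − 2612 = -635; ΔP = 61 − 37 = 24.
Midpoints: P̄ = 49.00, Q̄ = 2294.5.
ε = (ΔQ/ΔP)(P̄/Q̄) = (-635/24)(49.00/2294.5).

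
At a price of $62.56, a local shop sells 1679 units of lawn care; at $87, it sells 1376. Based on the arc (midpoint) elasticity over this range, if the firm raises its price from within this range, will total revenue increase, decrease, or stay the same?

Arc ε = (-303/24.44)(74.78/1527.5) ≈ -0.607.
|ε| = 0.61 < 1, so demand is inelastic. A price rise therefore raises total revenue.

increase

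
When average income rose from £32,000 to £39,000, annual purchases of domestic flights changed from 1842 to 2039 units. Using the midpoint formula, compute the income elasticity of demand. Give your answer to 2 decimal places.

ΔQ = 197, ΔI = 7000. Midpoints: Ī = 35,500, Q̄ = 1940.5.
ε_I = (ΔQ/ΔI)(Ī/Q̄) = (197/7000)(35500/1940.5).

0.51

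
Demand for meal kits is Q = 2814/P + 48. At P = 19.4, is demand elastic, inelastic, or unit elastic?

Q = 193.052, dQ/dP = -7.477.
ε = (dQ/dP)(P/Q) ≈ -0.751.
|ε| = 0.75 < 1.

inelastic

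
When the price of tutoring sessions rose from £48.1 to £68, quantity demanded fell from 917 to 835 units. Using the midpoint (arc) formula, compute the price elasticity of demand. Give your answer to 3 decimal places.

-0.273

ΔQ = 835 − 917 = -82; ΔP = 68 − 48.1 = 19.9.
Midpoints: P̄ = 58.05, Q̄ = 876.0.
ε = (ΔQ/ΔP)(P̄/Q̄) = (-82/19.9)(58.05/876.0).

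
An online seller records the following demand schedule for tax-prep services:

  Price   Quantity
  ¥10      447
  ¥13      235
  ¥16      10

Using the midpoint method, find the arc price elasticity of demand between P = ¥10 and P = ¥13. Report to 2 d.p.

At P = 10, Q = 447; at P = 13, Q = 235.
ΔQ = -212, ΔP = 3. Midpoints: P̄ = 11.50, Q̄ = 341.0.
ε = (ΔQ/ΔP)(P̄/Q̄) = (-212/3)(11.50/341.0).

-2.38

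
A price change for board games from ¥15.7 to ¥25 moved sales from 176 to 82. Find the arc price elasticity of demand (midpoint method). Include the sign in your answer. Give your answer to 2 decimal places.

-1.59

ΔQ = 82 − 176 = -94; ΔP = 25 − 15.7 = 9.3.
Midpoints: P̄ = 20.35, Q̄ = 129.0.
ε = (ΔQ/ΔP)(P̄/Q̄) = (-94/9.3)(20.35/129.0).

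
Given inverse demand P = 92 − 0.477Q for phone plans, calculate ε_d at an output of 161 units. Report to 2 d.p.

At Q = 161, P = 92 − 0.477(161) = 15.20.
dP/dQ = −0.477, so dQ/dP = 1/(−0.477) = -2.096.
ε = (dQ/dP)(P/Q) = (-2.096)(15.20/161).

-0.20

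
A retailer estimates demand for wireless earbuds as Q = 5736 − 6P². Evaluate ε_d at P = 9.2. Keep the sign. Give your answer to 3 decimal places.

-0.194

At P = 9.2, Q = 5228.160.
dQ/dP = −12P = -110.400.
ε = (dQ/dP)(P/Q) = (-110.400)(9.2/5228.160).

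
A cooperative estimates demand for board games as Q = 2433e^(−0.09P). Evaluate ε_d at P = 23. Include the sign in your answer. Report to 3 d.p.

At P = 23, Q = 307.010.
dQ/dP = −0.09·2433e^(−0.09P) = −0.09Q = -27.631.
ε = (dQ/dP)(P/Q) = (-27.631)(23/307.010).

-2.070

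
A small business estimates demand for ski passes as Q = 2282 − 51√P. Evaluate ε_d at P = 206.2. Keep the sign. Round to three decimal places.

-0.236

At P = 206.2, Q = 1549.657.
dQ/dP = −51/(2√P) = -1.776.
ε = (dQ/dP)(P/Q) = (-1.776)(206.2/1549.657).
|ε| < 1, so demand is inelastic at this price.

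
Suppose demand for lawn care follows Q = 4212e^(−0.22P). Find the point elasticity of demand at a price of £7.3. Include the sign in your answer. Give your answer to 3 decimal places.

-1.606

At P = 7.3, Q = 845.301.
dQ/dP = −0.22·4212e^(−0.22P) = −0.22Q = -185.966.
ε = (dQ/dP)(P/Q) = (-185.966)(7.3/845.301).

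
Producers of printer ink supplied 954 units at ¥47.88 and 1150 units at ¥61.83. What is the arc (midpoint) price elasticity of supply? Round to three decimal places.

0.733

ΔQ = 1150 − 954 = 196; ΔP = 61.83 − 47.88 = 13.95.
Midpoints: P̄ = 54.86, Q̄ = 1052.0.
ε_s = (ΔQ/ΔP)(P̄/Q̄) = (196/13.95)(54.86/1052.0).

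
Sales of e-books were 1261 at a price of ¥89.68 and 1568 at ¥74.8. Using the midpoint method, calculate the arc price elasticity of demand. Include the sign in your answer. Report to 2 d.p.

ΔQ = 1568 − 1261 = 307; ΔP = 74.8 − 89.68 = -14.88.
Midpoints: P̄ = 82.24, Q̄ = 1414.5.
ε = (ΔQ/ΔP)(P̄/Q̄) = (307/-14.88)(82.24/1414.5).

-1.20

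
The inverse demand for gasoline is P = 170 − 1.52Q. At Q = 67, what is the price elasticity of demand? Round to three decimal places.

-0.669

At Q = 67, P = 170 − 1.52(67) = 68.16.
dP/dQ = −1.52, so dQ/dP = 1/(−1.52) = -0.658.
ε = (dQ/dP)(P/Q) = (-0.658)(68.16/67).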